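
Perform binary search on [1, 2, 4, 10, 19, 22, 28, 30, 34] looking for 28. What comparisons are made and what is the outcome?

Binary search for 28 in [1, 2, 4, 10, 19, 22, 28, 30, 34]:

lo=0, hi=8, mid=4, arr[mid]=19 -> 19 < 28, search right half
lo=5, hi=8, mid=6, arr[mid]=28 -> Found target at index 6!

Binary search finds 28 at index 6 after 2 comparisons. The search repeatedly halves the search space by comparing with the middle element.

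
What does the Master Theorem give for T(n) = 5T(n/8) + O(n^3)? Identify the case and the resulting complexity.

Master Theorem for T(n) = 5T(n/8) + O(n^3):

a = 5, b = 8, c = 3
log_b(a) = log_8(5) = 0.7740

Case 3: c = 3 > log_8(5) = 0.7740
T(n) = O(n^3) = O(n^3)

For T(n) = 5T(n/8) + O(n^3): log_8(5) = 0.7740. This is Case 3 of the Master Theorem (c > log_b(a), work dominated by root), giving O(n^3).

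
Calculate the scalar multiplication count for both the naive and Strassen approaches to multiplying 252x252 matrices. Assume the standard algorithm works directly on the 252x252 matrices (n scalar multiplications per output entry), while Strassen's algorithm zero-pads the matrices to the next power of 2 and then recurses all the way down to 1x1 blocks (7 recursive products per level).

Matrix multiplication for 252x252 matrices:

Strassen's algorithm requires power-of-2 dimensions. Pad 252x252 to 256x256 (next power of 2).

Standard algorithm: 252^3 = 16003008 multiplications
Strassen's algorithm: 7^(log2(256)) = 7^8 = 5764801 multiplications
Savings: 16003008 - 5764801 = 10238207 multiplications

Standard: 16003008 multiplications (252^3). Strassen: 5764801 multiplications (7^8, after padding to 256x256). Strassen reduces 8 recursive multiplications to 7 at each level.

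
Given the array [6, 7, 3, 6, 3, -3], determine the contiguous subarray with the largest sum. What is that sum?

Using Kadane's algorithm on [6, 7, 3, 6, 3, -3]:

Scanning through the array:
Position 1 (value 7): max_ending_here = 13, max_so_far = 13
Position 2 (value 3): max_ending_here = 16, max_so_far = 16
Position 3 (value 6): max_ending_here = 22, max_so_far = 22
Position 4 (value 3): max_ending_here = 25, max_so_far = 25
Position 5 (value -3): max_ending_here = 22, max_so_far = 25

Maximum subarray: [6, 7, 3, 6, 3]
Maximum sum: 25

The maximum subarray is [6, 7, 3, 6, 3] with sum 25. This subarray runs from index 0 to index 4.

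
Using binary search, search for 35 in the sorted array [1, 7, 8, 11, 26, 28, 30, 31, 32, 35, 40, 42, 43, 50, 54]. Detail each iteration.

Binary search for 35 in [1, 7, 8, 11, 26, 28, 30, 31, 32, 35, 40, 42, 43, 50, 54]:

lo=0, hi=14, mid=7, arr[mid]=31 -> 31 < 35, search right half
lo=8, hi=14, mid=11, arr[mid]=42 -> 42 > 35, search left half
lo=8, hi=10, mid=9, arr[mid]=35 -> Found target at index 9!

Binary search finds 35 at index 9 after 3 comparisons. The search repeatedly halves the search space by comparing with the middle element.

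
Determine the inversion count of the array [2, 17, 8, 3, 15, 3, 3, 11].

Finding inversions in [2, 17, 8, 3, 15, 3, 3, 11]:

(1, 2): arr[1]=17 > arr[2]=8
(1, 3): arr[1]=17 > arr[3]=3
(1, 4): arr[1]=17 > arr[4]=15
(1, 5): arr[1]=17 > arr[5]=3
(1, 6): arr[1]=17 > arr[6]=3
(1, 7): arr[1]=17 > arr[7]=11
(2, 3): arr[2]=8 > arr[3]=3
(2, 5): arr[2]=8 > arr[5]=3
(2, 6): arr[2]=8 > arr[6]=3
(4, 5): arr[4]=15 > arr[5]=3
(4, 6): arr[4]=15 > arr[6]=3
(4, 7): arr[4]=15 > arr[7]=11

Total inversions: 12

The array has 12 inversion(s): (1,2), (1,3), (1,4), (1,5), (1,6), (1,7), (2,3), (2,5), (2,6), (4,5), (4,6), (4,7). Each pair (i,j) satisfies i < j and arr[i] > arr[j].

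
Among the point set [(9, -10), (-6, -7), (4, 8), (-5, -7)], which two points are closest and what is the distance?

Computing all pairwise distances among 4 points:

d((9, -10), (-6, -7)) = 15.2971
d((9, -10), (4, 8)) = 18.6815
d((9, -10), (-5, -7)) = 14.3178
d((-6, -7), (4, 8)) = 18.0278
d((-6, -7), (-5, -7)) = 1.0 <-- minimum
d((4, 8), (-5, -7)) = 17.4929

Closest pair: (-6, -7) and (-5, -7) with distance 1.0

The closest pair is (-6, -7) and (-5, -7) with Euclidean distance 1.0. For 4 points, brute-force pairwise comparison is shown above. For large n, the divide-and-conquer algorithm (sort by x, recurse on halves, check the dividing strip) achieves O(n log n).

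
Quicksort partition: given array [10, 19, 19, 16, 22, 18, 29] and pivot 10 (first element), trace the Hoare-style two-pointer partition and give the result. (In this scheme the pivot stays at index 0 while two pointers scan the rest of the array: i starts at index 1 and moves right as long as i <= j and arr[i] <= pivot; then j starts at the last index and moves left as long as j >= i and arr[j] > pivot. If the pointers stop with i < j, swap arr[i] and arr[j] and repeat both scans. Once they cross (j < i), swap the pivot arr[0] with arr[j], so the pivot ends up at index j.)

Hoare-style two-pointer partition with pivot = 10:

Initial array: [10, 19, 19, 16, 22, 18, 29]

Pointers start at i = 1, j = 6.
i ends at 1, j ends at 0: the pointers have crossed (j < i), so scanning stops.

j = 0, so swapping arr[0] with arr[j] leaves the pivot at position 0: [10, 19, 19, 16, 22, 18, 29]
Pivot position: 0

After partitioning with pivot 10, the array becomes [10, 19, 19, 16, 22, 18, 29]. The pivot is placed at index 0. All elements to the left of the pivot are <= 10, and all elements to the right are > 10.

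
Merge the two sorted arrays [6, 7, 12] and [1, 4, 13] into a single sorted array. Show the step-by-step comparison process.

Merging process:

Compare 6 vs 1: take 1 from right. Merged: [1]
Compare 6 vs 4: take 4 from right. Merged: [1, 4]
Compare 6 vs 13: take 6 from left. Merged: [1, 4, 6]
Compare 7 vs 13: take 7 from left. Merged: [1, 4, 6, 7]
Compare 12 vs 13: take 12 from left. Merged: [1, 4, 6, 7, 12]
Append remaining from right: [13]. Merged: [1, 4, 6, 7, 12, 13]

Final merged array: [1, 4, 6, 7, 12, 13]
Total comparisons: 5

The merged array is [1, 4, 6, 7, 12, 13], requiring 5 comparisons. The merge step runs in O(n) time where n is the total number of elements.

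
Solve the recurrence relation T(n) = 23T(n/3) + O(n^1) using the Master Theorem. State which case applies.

Master Theorem for T(n) = 23T(n/3) + O(n^1):

a = 23, b = 3, c = 1
log_b(a) = log_3(23) = 2.8540

Case 1: c = 1 < log_3(23) = 2.8540
T(n) = O(n^(log_3 23))

For T(n) = 23T(n/3) + O(n^1): log_3(23) = 2.8540. This is Case 1 of the Master Theorem (c < log_b(a), work dominated by leaves), giving O(n^(log_3 23)).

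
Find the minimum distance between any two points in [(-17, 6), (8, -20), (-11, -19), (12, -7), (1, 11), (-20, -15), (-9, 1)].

Computing all pairwise distances among 7 points:

d((-17, 6), (8, -20)) = 36.0694
d((-17, 6), (-11, -19)) = 25.7099
d((-17, 6), (12, -7)) = 31.7805
d((-17, 6), (1, 11)) = 18.6815
d((-17, 6), (-20, -15)) = 21.2132
d((-17, 6), (-9, 1)) = 9.434 <-- minimum
d((8, -20), (-11, -19)) = 19.0263
d((8, -20), (12, -7)) = 13.6015
d((8, -20), (1, 11)) = 31.7805
d((8, -20), (-20, -15)) = 28.4429
d((8, -20), (-9, 1)) = 27.0185
d((-11, -19), (12, -7)) = 25.9422
d((-11, -19), (1, 11)) = 32.311
d((-11, -19), (-20, -15)) = 9.8489
d((-11, -19), (-9, 1)) = 20.0998
d((12, -7), (1, 11)) = 21.095
d((12, -7), (-20, -15)) = 32.9848
d((12, -7), (-9, 1)) = 22.4722
d((1, 11), (-20, -15)) = 33.4215
d((1, 11), (-9, 1)) = 14.1421
d((-20, -15), (-9, 1)) = 19.4165

Closest pair: (-17, 6) and (-9, 1) with distance 9.434

The closest pair is (-17, 6) and (-9, 1) with Euclidean distance 9.434. For 7 points, brute-force pairwise comparison is shown above. For large n, the divide-and-conquer algorithm (sort by x, recurse on halves, check the dividing strip) achieves O(n log n).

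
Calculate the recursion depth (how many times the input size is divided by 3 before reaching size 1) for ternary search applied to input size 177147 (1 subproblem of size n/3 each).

For divide and conquer with division factor 3:

Problem sizes at each level:
Level 0: 177147
Level 1: 59049
Level 2: 19683
Level 3: 6561
Level 4: 2187
Level 5: 729
Level 6: 243
Level 7: 81
Level 8: 27
Level 9: 9
Level 10: 3
Level 11: 1

The root is level 0 and the size-1 base case is level 11 (the tree spans levels 0 through 11, i.e. 12 levels counting the root), so the depth is the number of divisions: log_3(177147) = 11

The recursion tree depth is log_3(177147) = 11. At each level, the problem size is divided by 3, so it takes 11 divisions to reduce to a base case of size 1. The algorithm makes 1 recursive call at each level.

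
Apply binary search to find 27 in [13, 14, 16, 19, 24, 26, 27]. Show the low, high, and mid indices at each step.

Binary search for 27 in [13, 14, 16, 19, 24, 26, 27]:

lo=0, hi=6, mid=3, arr[mid]=19 -> 19 < 27, search right half
lo=4, hi=6, mid=5, arr[mid]=26 -> 26 < 27, search right half
lo=6, hi=6, mid=6, arr[mid]=27 -> Found target at index 6!

Binary search finds 27 at index 6 after 3 comparisons. The search repeatedly halves the search space by comparing with the middle element.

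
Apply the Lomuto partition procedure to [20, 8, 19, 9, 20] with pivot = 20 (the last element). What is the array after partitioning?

Lomuto partition with pivot = 20:

Initial array: [20, 8, 19, 9, 20]

arr[0]=20 <= 20: swap with position 0, array becomes [20, 8, 19, 9, 20]
arr[1]=8 <= 20: swap with position 1, array becomes [20, 8, 19, 9, 20]
arr[2]=19 <= 20: swap with position 2, array becomes [20, 8, 19, 9, 20]
arr[3]=9 <= 20: swap with position 3, array becomes [20, 8, 19, 9, 20]

Place pivot at position 4: [20, 8, 19, 9, 20]
Pivot position: 4

After partitioning with pivot 20, the array becomes [20, 8, 19, 9, 20]. The pivot is placed at index 4. All elements to the left of the pivot are <= 20, and all elements to the right are > 20.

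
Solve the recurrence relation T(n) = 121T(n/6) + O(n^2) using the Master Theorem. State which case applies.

Master Theorem for T(n) = 121T(n/6) + O(n^2):

a = 121, b = 6, c = 2
log_b(a) = log_6(121) = 2.6766

Case 1: c = 2 < log_6(121) = 2.6766
T(n) = O(n^(log_6 121))

For T(n) = 121T(n/6) + O(n^2): log_6(121) = 2.6766. This is Case 1 of the Master Theorem (c < log_b(a), work dominated by leaves), giving O(n^(log_6 121)).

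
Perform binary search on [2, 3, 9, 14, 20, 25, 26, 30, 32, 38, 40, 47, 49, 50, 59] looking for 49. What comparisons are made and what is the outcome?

Binary search for 49 in [2, 3, 9, 14, 20, 25, 26, 30, 32, 38, 40, 47, 49, 50, 59]:

lo=0, hi=14, mid=7, arr[mid]=30 -> 30 < 49, search right half
lo=8, hi=14, mid=11, arr[mid]=47 -> 47 < 49, search right half
lo=12, hi=14, mid=13, arr[mid]=50 -> 50 > 49, search left half
lo=12, hi=12, mid=12, arr[mid]=49 -> Found target at index 12!

Binary search finds 49 at index 12 after 4 comparisons. The search repeatedly halves the search space by comparing with the middle element.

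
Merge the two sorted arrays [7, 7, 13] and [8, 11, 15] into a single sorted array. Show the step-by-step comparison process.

Merging process:

Compare 7 vs 8: take 7 from left. Merged: [7]
Compare 7 vs 8: take 7 from left. Merged: [7, 7]
Compare 13 vs 8: take 8 from right. Merged: [7, 7, 8]
Compare 13 vs 11: take 11 from right. Merged: [7, 7, 8, 11]
Compare 13 vs 15: take 13 from left. Merged: [7, 7, 8, 11, 13]
Append remaining from right: [15]. Merged: [7, 7, 8, 11, 13, 15]

Final merged array: [7, 7, 8, 11, 13, 15]
Total comparisons: 5

The merged array is [7, 7, 8, 11, 13, 15], requiring 5 comparisons. The merge step runs in O(n) time where n is the total number of elements.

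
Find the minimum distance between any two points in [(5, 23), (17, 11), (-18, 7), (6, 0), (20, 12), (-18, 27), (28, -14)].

Computing all pairwise distances among 7 points:

d((5, 23), (17, 11)) = 16.9706
d((5, 23), (-18, 7)) = 28.0179
d((5, 23), (6, 0)) = 23.0217
d((5, 23), (20, 12)) = 18.6011
d((5, 23), (-18, 27)) = 23.3452
d((5, 23), (28, -14)) = 43.566
d((17, 11), (-18, 7)) = 35.2278
d((17, 11), (6, 0)) = 15.5563
d((17, 11), (20, 12)) = 3.1623 <-- minimum
d((17, 11), (-18, 27)) = 38.4838
d((17, 11), (28, -14)) = 27.313
d((-18, 7), (6, 0)) = 25.0
d((-18, 7), (20, 12)) = 38.3275
d((-18, 7), (-18, 27)) = 20.0
d((-18, 7), (28, -14)) = 50.5668
d((6, 0), (20, 12)) = 18.4391
d((6, 0), (-18, 27)) = 36.1248
d((6, 0), (28, -14)) = 26.0768
d((20, 12), (-18, 27)) = 40.8534
d((20, 12), (28, -14)) = 27.2029
d((-18, 27), (28, -14)) = 61.6198

Closest pair: (17, 11) and (20, 12) with distance 3.1623

The closest pair is (17, 11) and (20, 12) with Euclidean distance 3.1623. For 7 points, brute-force pairwise comparison is shown above. For large n, the divide-and-conquer algorithm (sort by x, recurse on halves, check the dividing strip) achieves O(n log n).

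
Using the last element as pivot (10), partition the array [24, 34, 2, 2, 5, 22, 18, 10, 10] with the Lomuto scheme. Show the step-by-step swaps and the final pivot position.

Lomuto partition with pivot = 10:

Initial array: [24, 34, 2, 2, 5, 22, 18, 10, 10]

arr[0]=24 > 10: no swap
arr[1]=34 > 10: no swap
arr[2]=2 <= 10: swap with position 0, array becomes [2, 34, 24, 2, 5, 22, 18, 10, 10]
arr[3]=2 <= 10: swap with position 1, array becomes [2, 2, 24, 34, 5, 22, 18, 10, 10]
arr[4]=5 <= 10: swap with position 2, array becomes [2, 2, 5, 34, 24, 22, 18, 10, 10]
arr[5]=22 > 10: no swap
arr[6]=18 > 10: no swap
arr[7]=10 <= 10: swap with position 3, array becomes [2, 2, 5, 10, 24, 22, 18, 34, 10]

Place pivot at position 4: [2, 2, 5, 10, 10, 22, 18, 34, 24]
Pivot position: 4

After partitioning with pivot 10, the array becomes [2, 2, 5, 10, 10, 22, 18, 34, 24]. The pivot is placed at index 4. All elements to the left of the pivot are <= 10, and all elements to the right are > 10.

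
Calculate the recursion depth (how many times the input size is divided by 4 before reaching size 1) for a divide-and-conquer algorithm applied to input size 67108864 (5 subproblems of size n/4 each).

For divide and conquer with division factor 4:

Problem sizes at each level:
Level 0: 67108864
Level 1: 16777216
Level 2: 4194304
Level 3: 1048576
Level 4: 262144
Level 5: 65536
Level 6: 16384
Level 7: 4096
Level 8: 1024
Level 9: 256
Level 10: 64
Level 11: 16
Level 12: 4
Level 13: 1

The root is level 0 and the size-1 base case is level 13 (the tree spans levels 0 through 13, i.e. 14 levels counting the root), so the depth is the number of divisions: log_4(67108864) = 13

The recursion tree depth is log_4(67108864) = 13. At each level, the problem size is divided by 4, so it takes 13 divisions to reduce to a base case of size 1. The algorithm makes 5 recursive calls at each level.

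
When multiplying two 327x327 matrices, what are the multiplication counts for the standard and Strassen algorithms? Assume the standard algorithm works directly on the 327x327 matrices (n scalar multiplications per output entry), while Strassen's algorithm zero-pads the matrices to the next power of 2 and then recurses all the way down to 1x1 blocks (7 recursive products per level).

Matrix multiplication for 327x327 matrices:

Strassen's algorithm requires power-of-2 dimensions. Pad 327x327 to 512x512 (next power of 2).

Standard algorithm: 327^3 = 34965783 multiplications
Strassen's algorithm: 7^(log2(512)) = 7^9 = 40353607 multiplications
Difference: 34965783 - 40353607 = -5387824 (Strassen uses MORE here due to padding overhead — for small or just-over-power-of-2 n, padding can outweigh the per-level savings)

Standard: 34965783 multiplications (327^3). Strassen: 40353607 multiplications (7^9, after padding to 512x512). Strassen reduces 8 recursive multiplications to 7 at each level.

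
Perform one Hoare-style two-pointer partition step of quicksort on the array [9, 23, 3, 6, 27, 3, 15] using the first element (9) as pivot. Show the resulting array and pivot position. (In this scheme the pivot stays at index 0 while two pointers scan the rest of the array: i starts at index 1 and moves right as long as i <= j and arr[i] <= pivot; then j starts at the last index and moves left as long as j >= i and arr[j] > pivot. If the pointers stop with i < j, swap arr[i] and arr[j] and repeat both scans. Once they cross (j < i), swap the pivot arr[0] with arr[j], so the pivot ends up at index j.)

Hoare-style two-pointer partition with pivot = 9:

Initial array: [9, 23, 3, 6, 27, 3, 15]

Pointers start at i = 1, j = 6.
i stops at index 1 (arr[1]=23 > 9), j stops at index 5 (arr[5]=3 <= 9): swap arr[1] and arr[5], array becomes [9, 3, 3, 6, 27, 23, 15]
i ends at 4, j ends at 3: the pointers have crossed (j < i), so scanning stops.

Swap pivot arr[0] with arr[3] to place pivot at position 3: [6, 3, 3, 9, 27, 23, 15]
Pivot position: 3

After partitioning with pivot 9, the array becomes [6, 3, 3, 9, 27, 23, 15]. The pivot is placed at index 3. All elements to the left of the pivot are <= 9, and all elements to the right are > 9.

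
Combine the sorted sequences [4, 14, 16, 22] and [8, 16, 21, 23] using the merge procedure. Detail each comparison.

Merging process:

Compare 4 vs 8: take 4 from left. Merged: [4]
Compare 14 vs 8: take 8 from right. Merged: [4, 8]
Compare 14 vs 16: take 14 from left. Merged: [4, 8, 14]
Compare 16 vs 16: take 16 from left. Merged: [4, 8, 14, 16]
Compare 22 vs 16: take 16 from right. Merged: [4, 8, 14, 16, 16]
Compare 22 vs 21: take 21 from right. Merged: [4, 8, 14, 16, 16, 21]
Compare 22 vs 23: take 22 from left. Merged: [4, 8, 14, 16, 16, 21, 22]
Append remaining from right: [23]. Merged: [4, 8, 14, 16, 16, 21, 22, 23]

Final merged array: [4, 8, 14, 16, 16, 21, 22, 23]
Total comparisons: 7

The merged array is [4, 8, 14, 16, 16, 21, 22, 23], requiring 7 comparisons. The merge step runs in O(n) time where n is the total number of elements.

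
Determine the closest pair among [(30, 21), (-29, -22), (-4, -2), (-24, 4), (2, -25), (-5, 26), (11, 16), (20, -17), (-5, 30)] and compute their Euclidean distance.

Computing all pairwise distances among 9 points:

d((30, 21), (-29, -22)) = 73.0068
d((30, 21), (-4, -2)) = 41.0488
d((30, 21), (-24, 4)) = 56.6127
d((30, 21), (2, -25)) = 53.8516
d((30, 21), (-5, 26)) = 35.3553
d((30, 21), (11, 16)) = 19.6469
d((30, 21), (20, -17)) = 39.2938
d((30, 21), (-5, 30)) = 36.1386
d((-29, -22), (-4, -2)) = 32.0156
d((-29, -22), (-24, 4)) = 26.4764
d((-29, -22), (2, -25)) = 31.1448
d((-29, -22), (-5, 26)) = 53.6656
d((-29, -22), (11, 16)) = 55.1725
d((-29, -22), (20, -17)) = 49.2544
d((-29, -22), (-5, 30)) = 57.2713
d((-4, -2), (-24, 4)) = 20.8806
d((-4, -2), (2, -25)) = 23.7697
d((-4, -2), (-5, 26)) = 28.0179
d((-4, -2), (11, 16)) = 23.4307
d((-4, -2), (20, -17)) = 28.3019
d((-4, -2), (-5, 30)) = 32.0156
d((-24, 4), (2, -25)) = 38.9487
d((-24, 4), (-5, 26)) = 29.0689
d((-24, 4), (11, 16)) = 37.0
d((-24, 4), (20, -17)) = 48.7545
d((-24, 4), (-5, 30)) = 32.2025
d((2, -25), (-5, 26)) = 51.4782
d((2, -25), (11, 16)) = 41.9762
d((2, -25), (20, -17)) = 19.6977
d((2, -25), (-5, 30)) = 55.4437
d((-5, 26), (11, 16)) = 18.868
d((-5, 26), (20, -17)) = 49.7393
d((-5, 26), (-5, 30)) = 4.0 <-- minimum
d((11, 16), (20, -17)) = 34.2053
d((11, 16), (-5, 30)) = 21.2603
d((20, -17), (-5, 30)) = 53.2353

Closest pair: (-5, 26) and (-5, 30) with distance 4.0

The closest pair is (-5, 26) and (-5, 30) with Euclidean distance 4.0. For 9 points, brute-force pairwise comparison is shown above. For large n, the divide-and-conquer algorithm (sort by x, recurse on halves, check the dividing strip) achieves O(n log n).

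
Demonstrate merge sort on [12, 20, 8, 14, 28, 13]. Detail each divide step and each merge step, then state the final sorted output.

Merge sort trace:

Split: [12, 20, 8, 14, 28, 13] -> [12, 20, 8] and [14, 28, 13]
  Split: [12, 20, 8] -> [12] and [20, 8]
    Split: [20, 8] -> [20] and [8]
    Merge: [20] + [8] -> [8, 20]
  Merge: [12] + [8, 20] -> [8, 12, 20]
  Split: [14, 28, 13] -> [14] and [28, 13]
    Split: [28, 13] -> [28] and [13]
    Merge: [28] + [13] -> [13, 28]
  Merge: [14] + [13, 28] -> [13, 14, 28]
Merge: [8, 12, 20] + [13, 14, 28] -> [8, 12, 13, 14, 20, 28]

Final sorted array: [8, 12, 13, 14, 20, 28]

The merge sort proceeds by recursively splitting the array and merging sorted halves.
After all merges, the sorted array is [8, 12, 13, 14, 20, 28].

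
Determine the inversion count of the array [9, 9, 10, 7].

Finding inversions in [9, 9, 10, 7]:

(0, 3): arr[0]=9 > arr[3]=7
(1, 3): arr[1]=9 > arr[3]=7
(2, 3): arr[2]=10 > arr[3]=7

Total inversions: 3

The array has 3 inversion(s): (0,3), (1,3), (2,3). Each pair (i,j) satisfies i < j and arr[i] > arr[j].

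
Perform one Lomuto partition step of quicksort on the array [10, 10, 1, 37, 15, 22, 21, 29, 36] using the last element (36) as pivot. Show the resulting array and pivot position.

Lomuto partition with pivot = 36:

Initial array: [10, 10, 1, 37, 15, 22, 21, 29, 36]

arr[0]=10 <= 36: swap with position 0, array becomes [10, 10, 1, 37, 15, 22, 21, 29, 36]
arr[1]=10 <= 36: swap with position 1, array becomes [10, 10, 1, 37, 15, 22, 21, 29, 36]
arr[2]=1 <= 36: swap with position 2, array becomes [10, 10, 1, 37, 15, 22, 21, 29, 36]
arr[3]=37 > 36: no swap
arr[4]=15 <= 36: swap with position 3, array becomes [10, 10, 1, 15, 37, 22, 21, 29, 36]
arr[5]=22 <= 36: swap with position 4, array becomes [10, 10, 1, 15, 22, 37, 21, 29, 36]
arr[6]=21 <= 36: swap with position 5, array becomes [10, 10, 1, 15, 22, 21, 37, 29, 36]
arr[7]=29 <= 36: swap with position 6, array becomes [10, 10, 1, 15, 22, 21, 29, 37, 36]

Place pivot at position 7: [10, 10, 1, 15, 22, 21, 29, 36, 37]
Pivot position: 7

After partitioning with pivot 36, the array becomes [10, 10, 1, 15, 22, 21, 29, 36, 37]. The pivot is placed at index 7. All elements to the left of the pivot are <= 36, and all elements to the right are > 36.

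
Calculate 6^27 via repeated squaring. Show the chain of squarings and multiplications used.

Computing 6^27 by squaring (build up from 6^1; each line after the first costs one multiplication):

6^1 = 6
6^2 = (6^1)^2 = 6^2 = 36
6^3 = 6 * 6^2 = 6 * 36 = 216
6^6 = (6^3)^2 = 216^2 = 46656
6^12 = (6^6)^2 = 46656^2 = 2176782336
6^13 = 6 * 6^12 = 6 * 2176782336 = 13060694016
6^26 = (6^13)^2 = 13060694016^2 = 170581728179578208256
6^27 = 6 * 6^26 = 6 * 170581728179578208256 = 1023490369077469249536

Result: 1023490369077469249536
Multiplications needed: 7 (7 lines after 6^1)

6^27 = 1023490369077469249536. Using exponentiation by squaring, this requires 7 multiplications. The key idea: if the exponent is even, square the half-power; if odd, multiply by the base once.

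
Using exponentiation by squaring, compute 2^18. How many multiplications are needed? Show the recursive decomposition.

Computing 2^18 by squaring (build up from 2^1; each line after the first costs one multiplication):

2^1 = 2
2^2 = (2^1)^2 = 2^2 = 4
2^4 = (2^2)^2 = 4^2 = 16
2^8 = (2^4)^2 = 16^2 = 256
2^9 = 2 * 2^8 = 2 * 256 = 512
2^18 = (2^9)^2 = 512^2 = 262144

Result: 262144
Multiplications needed: 5 (5 lines after 2^1)

2^18 = 262144. Using exponentiation by squaring, this requires 5 multiplications. The key idea: if the exponent is even, square the half-power; if odd, multiply by the base once.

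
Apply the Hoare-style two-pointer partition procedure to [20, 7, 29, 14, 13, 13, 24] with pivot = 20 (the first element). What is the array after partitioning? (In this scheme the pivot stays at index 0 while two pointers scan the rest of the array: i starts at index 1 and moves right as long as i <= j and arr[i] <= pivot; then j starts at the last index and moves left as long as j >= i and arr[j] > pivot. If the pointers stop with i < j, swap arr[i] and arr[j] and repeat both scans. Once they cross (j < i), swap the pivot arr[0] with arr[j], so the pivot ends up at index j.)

Hoare-style two-pointer partition with pivot = 20:

Initial array: [20, 7, 29, 14, 13, 13, 24]

Pointers start at i = 1, j = 6.
i stops at index 2 (arr[2]=29 > 20), j stops at index 5 (arr[5]=13 <= 20): swap arr[2] and arr[5], array becomes [20, 7, 13, 14, 13, 29, 24]
i ends at 5, j ends at 4: the pointers have crossed (j < i), so scanning stops.

Swap pivot arr[0] with arr[4] to place pivot at position 4: [13, 7, 13, 14, 20, 29, 24]
Pivot position: 4

After partitioning with pivot 20, the array becomes [13, 7, 13, 14, 20, 29, 24]. The pivot is placed at index 4. All elements to the left of the pivot are <= 20, and all elements to the right are > 20.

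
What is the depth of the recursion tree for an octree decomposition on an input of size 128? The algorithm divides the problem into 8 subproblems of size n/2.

For divide and conquer with division factor 2:

Problem sizes at each level:
Level 0: 128
Level 1: 64
Level 2: 32
Level 3: 16
Level 4: 8
Level 5: 4
Level 6: 2
Level 7: 1

The root is level 0 and the size-1 base case is level 7 (the tree spans levels 0 through 7, i.e. 8 levels counting the root), so the depth is the number of divisions: log_2(128) = 7

The recursion tree depth is log_2(128) = 7. At each level, the problem size is divided by 2, so it takes 7 divisions to reduce to a base case of size 1. The algorithm makes 8 recursive calls at each level.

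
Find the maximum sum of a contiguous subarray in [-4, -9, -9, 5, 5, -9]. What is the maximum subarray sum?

Using Kadane's algorithm on [-4, -9, -9, 5, 5, -9]:

Scanning through the array:
Position 1 (value -9): max_ending_here = -9, max_so_far = -4
Position 2 (value -9): max_ending_here = -9, max_so_far = -4
Position 3 (value 5): max_ending_here = 5, max_so_far = 5
Position 4 (value 5): max_ending_here = 10, max_so_far = 10
Position 5 (value -9): max_ending_here = 1, max_so_far = 10

Maximum subarray: [5, 5]
Maximum sum: 10

The maximum subarray is [5, 5] with sum 10. This subarray runs from index 3 to index 4.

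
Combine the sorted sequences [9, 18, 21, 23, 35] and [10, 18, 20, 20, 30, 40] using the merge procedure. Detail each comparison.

Merging process:

Compare 9 vs 10: take 9 from left. Merged: [9]
Compare 18 vs 10: take 10 from right. Merged: [9, 10]
Compare 18 vs 18: take 18 from left. Merged: [9, 10, 18]
Compare 21 vs 18: take 18 from right. Merged: [9, 10, 18, 18]
Compare 21 vs 20: take 20 from right. Merged: [9, 10, 18, 18, 20]
Compare 21 vs 20: take 20 from right. Merged: [9, 10, 18, 18, 20, 20]
Compare 21 vs 30: take 21 from left. Merged: [9, 10, 18, 18, 20, 20, 21]
Compare 23 vs 30: take 23 from left. Merged: [9, 10, 18, 18, 20, 20, 21, 23]
Compare 35 vs 30: take 30 from right. Merged: [9, 10, 18, 18, 20, 20, 21, 23, 30]
Compare 35 vs 40: take 35 from left. Merged: [9, 10, 18, 18, 20, 20, 21, 23, 30, 35]
Append remaining from right: [40]. Merged: [9, 10, 18, 18, 20, 20, 21, 23, 30, 35, 40]

Final merged array: [9, 10, 18, 18, 20, 20, 21, 23, 30, 35, 40]
Total comparisons: 10

The merged array is [9, 10, 18, 18, 20, 20, 21, 23, 30, 35, 40], requiring 10 comparisons. The merge step runs in O(n) time where n is the total number of elements.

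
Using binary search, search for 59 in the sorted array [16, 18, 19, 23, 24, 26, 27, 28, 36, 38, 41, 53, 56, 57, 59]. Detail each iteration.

Binary search for 59 in [16, 18, 19, 23, 24, 26, 27, 28, 36, 38, 41, 53, 56, 57, 59]:

lo=0, hi=14, mid=7, arr[mid]=28 -> 28 < 59, search right half
lo=8, hi=14, mid=11, arr[mid]=53 -> 53 < 59, search right half
lo=12, hi=14, mid=13, arr[mid]=57 -> 57 < 59, search right half
lo=14, hi=14, mid=14, arr[mid]=59 -> Found target at index 14!

Binary search finds 59 at index 14 after 4 comparisons. The search repeatedly halves the search space by comparing with the middle element.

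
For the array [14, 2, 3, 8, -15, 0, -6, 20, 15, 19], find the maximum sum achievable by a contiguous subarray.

Using Kadane's algorithm on [14, 2, 3, 8, -15, 0, -6, 20, 15, 19]:

Scanning through the array:
Position 1 (value 2): max_ending_here = 16, max_so_far = 16
Position 2 (value 3): max_ending_here = 19, max_so_far = 19
Position 3 (value 8): max_ending_here = 27, max_so_far = 27
Position 4 (value -15): max_ending_here = 12, max_so_far = 27
Position 5 (value 0): max_ending_here = 12, max_so_far = 27
Position 6 (value -6): max_ending_here = 6, max_so_far = 27
Position 7 (value 20): max_ending_here = 26, max_so_far = 27
Position 8 (value 15): max_ending_here = 41, max_so_far = 41
Position 9 (value 19): max_ending_here = 60, max_so_far = 60

Maximum subarray: [14, 2, 3, 8, -15, 0, -6, 20, 15, 19]
Maximum sum: 60

The maximum subarray is [14, 2, 3, 8, -15, 0, -6, 20, 15, 19] with sum 60. This subarray runs from index 0 to index 9.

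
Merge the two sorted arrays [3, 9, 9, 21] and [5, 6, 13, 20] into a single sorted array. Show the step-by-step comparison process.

Merging process:

Compare 3 vs 5: take 3 from left. Merged: [3]
Compare 9 vs 5: take 5 from right. Merged: [3, 5]
Compare 9 vs 6: take 6 from right. Merged: [3, 5, 6]
Compare 9 vs 13: take 9 from left. Merged: [3, 5, 6, 9]
Compare 9 vs 13: take 9 from left. Merged: [3, 5, 6, 9, 9]
Compare 21 vs 13: take 13 from right. Merged: [3, 5, 6, 9, 9, 13]
Compare 21 vs 20: take 20 from right. Merged: [3, 5, 6, 9, 9, 13, 20]
Append remaining from left: [21]. Merged: [3, 5, 6, 9, 9, 13, 20, 21]

Final merged array: [3, 5, 6, 9, 9, 13, 20, 21]
Total comparisons: 7

The merged array is [3, 5, 6, 9, 9, 13, 20, 21], requiring 7 comparisons. The merge step runs in O(n) time where n is the total number of elements.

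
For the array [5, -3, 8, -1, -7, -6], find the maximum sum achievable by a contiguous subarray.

Using Kadane's algorithm on [5, -3, 8, -1, -7, -6]:

Scanning through the array:
Position 1 (value -3): max_ending_here = 2, max_so_far = 5
Position 2 (value 8): max_ending_here = 10, max_so_far = 10
Position 3 (value -1): max_ending_here = 9, max_so_far = 10
Position 4 (value -7): max_ending_here = 2, max_so_far = 10
Position 5 (value -6): max_ending_here = -4, max_so_far = 10

Maximum subarray: [5, -3, 8]
Maximum sum: 10

The maximum subarray is [5, -3, 8] with sum 10. This subarray runs from index 0 to index 2.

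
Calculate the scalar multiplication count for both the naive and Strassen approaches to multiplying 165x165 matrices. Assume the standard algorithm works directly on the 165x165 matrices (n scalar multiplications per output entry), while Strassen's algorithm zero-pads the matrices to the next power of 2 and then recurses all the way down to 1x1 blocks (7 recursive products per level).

Matrix multiplication for 165x165 matrices:

Strassen's algorithm requires power-of-2 dimensions. Pad 165x165 to 256x256 (next power of 2).

Standard algorithm: 165^3 = 4492125 multiplications
Strassen's algorithm: 7^(log2(256)) = 7^8 = 5764801 multiplications
Difference: 4492125 - 5764801 = -1272676 (Strassen uses MORE here due to padding overhead — for small or just-over-power-of-2 n, padding can outweigh the per-level savings)

Standard: 4492125 multiplications (165^3). Strassen: 5764801 multiplications (7^8, after padding to 256x256). Strassen reduces 8 recursive multiplications to 7 at each level.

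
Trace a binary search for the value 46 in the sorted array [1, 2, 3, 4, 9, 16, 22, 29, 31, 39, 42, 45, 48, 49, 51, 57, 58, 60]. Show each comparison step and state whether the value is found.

Binary search for 46 in [1, 2, 3, 4, 9, 16, 22, 29, 31, 39, 42, 45, 48, 49, 51, 57, 58, 60]:

lo=0, hi=17, mid=8, arr[mid]=31 -> 31 < 46, search right half
lo=9, hi=17, mid=13, arr[mid]=49 -> 49 > 46, search left half
lo=9, hi=12, mid=10, arr[mid]=42 -> 42 < 46, search right half
lo=11, hi=12, mid=11, arr[mid]=45 -> 45 < 46, search right half
lo=12, hi=12, mid=12, arr[mid]=48 -> 48 > 46, search left half
lo=12 > hi=11, target 46 not found

Binary search determines that 46 is not in the array after 5 comparisons. The search space was exhausted without finding the target.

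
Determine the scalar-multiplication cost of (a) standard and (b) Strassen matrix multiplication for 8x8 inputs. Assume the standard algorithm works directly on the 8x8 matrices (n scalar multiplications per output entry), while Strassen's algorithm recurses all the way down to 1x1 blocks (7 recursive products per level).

Matrix multiplication for 8x8 matrices:

Standard algorithm: 8^3 = 512 multiplications
Strassen's algorithm: 7^(log2(8)) = 7^3 = 343 multiplications
Savings: 512 - 343 = 169 multiplications

Standard: 512 multiplications (8^3). Strassen: 343 multiplications (7^3). Strassen reduces 8 recursive multiplications to 7 at each level.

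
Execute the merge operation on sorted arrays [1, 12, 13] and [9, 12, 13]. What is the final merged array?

Merging process:

Compare 1 vs 9: take 1 from left. Merged: [1]
Compare 12 vs 9: take 9 from right. Merged: [1, 9]
Compare 12 vs 12: take 12 from left. Merged: [1, 9, 12]
Compare 13 vs 12: take 12 from right. Merged: [1, 9, 12, 12]
Compare 13 vs 13: take 13 from left. Merged: [1, 9, 12, 12, 13]
Append remaining from right: [13]. Merged: [1, 9, 12, 12, 13, 13]

Final merged array: [1, 9, 12, 12, 13, 13]
Total comparisons: 5

The merged array is [1, 9, 12, 12, 13, 13], requiring 5 comparisons. The merge step runs in O(n) time where n is the total number of elements.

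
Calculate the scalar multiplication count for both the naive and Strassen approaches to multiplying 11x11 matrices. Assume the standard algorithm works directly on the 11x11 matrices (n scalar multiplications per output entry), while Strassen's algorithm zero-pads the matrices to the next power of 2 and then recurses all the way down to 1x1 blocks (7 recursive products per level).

Matrix multiplication for 11x11 matrices:

Strassen's algorithm requires power-of-2 dimensions. Pad 11x11 to 16x16 (next power of 2).

Standard algorithm: 11^3 = 1331 multiplications
Strassen's algorithm: 7^(log2(16)) = 7^4 = 2401 multiplications
Difference: 1331 - 2401 = -1070 (Strassen uses MORE here due to padding overhead — for small or just-over-power-of-2 n, padding can outweigh the per-level savings)

Standard: 1331 multiplications (11^3). Strassen: 2401 multiplications (7^4, after padding to 16x16). Strassen reduces 8 recursive multiplications to 7 at each level.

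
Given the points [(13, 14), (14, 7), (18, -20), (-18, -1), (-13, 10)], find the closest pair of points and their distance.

Computing all pairwise distances among 5 points:

d((13, 14), (14, 7)) = 7.0711 <-- minimum
d((13, 14), (18, -20)) = 34.3657
d((13, 14), (-18, -1)) = 34.4384
d((13, 14), (-13, 10)) = 26.3059
d((14, 7), (18, -20)) = 27.2947
d((14, 7), (-18, -1)) = 32.9848
d((14, 7), (-13, 10)) = 27.1662
d((18, -20), (-18, -1)) = 40.7063
d((18, -20), (-13, 10)) = 43.1393
d((-18, -1), (-13, 10)) = 12.083

Closest pair: (13, 14) and (14, 7) with distance 7.0711

The closest pair is (13, 14) and (14, 7) with Euclidean distance 7.0711. For 5 points, brute-force pairwise comparison is shown above. For large n, the divide-and-conquer algorithm (sort by x, recurse on halves, check the dividing strip) achieves O(n log n).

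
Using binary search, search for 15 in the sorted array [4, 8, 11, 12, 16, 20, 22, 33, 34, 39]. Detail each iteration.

Binary search for 15 in [4, 8, 11, 12, 16, 20, 22, 33, 34, 39]:

lo=0, hi=9, mid=4, arr[mid]=16 -> 16 > 15, search left half
lo=0, hi=3, mid=1, arr[mid]=8 -> 8 < 15, search right half
lo=2, hi=3, mid=2, arr[mid]=11 -> 11 < 15, search right half
lo=3, hi=3, mid=3, arr[mid]=12 -> 12 < 15, search right half
lo=4 > hi=3, target 15 not found

Binary search determines that 15 is not in the array after 4 comparisons. The search space was exhausted without finding the target.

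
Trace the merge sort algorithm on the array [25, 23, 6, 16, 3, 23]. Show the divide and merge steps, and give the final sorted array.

Merge sort trace:

Split: [25, 23, 6, 16, 3, 23] -> [25, 23, 6] and [16, 3, 23]
  Split: [25, 23, 6] -> [25] and [23, 6]
    Split: [23, 6] -> [23] and [6]
    Merge: [23] + [6] -> [6, 23]
  Merge: [25] + [6, 23] -> [6, 23, 25]
  Split: [16, 3, 23] -> [16] and [3, 23]
    Split: [3, 23] -> [3] and [23]
    Merge: [3] + [23] -> [3, 23]
  Merge: [16] + [3, 23] -> [3, 16, 23]
Merge: [6, 23, 25] + [3, 16, 23] -> [3, 6, 16, 23, 23, 25]

Final sorted array: [3, 6, 16, 23, 23, 25]

The merge sort proceeds by recursively splitting the array and merging sorted halves.
After all merges, the sorted array is [3, 6, 16, 23, 23, 25].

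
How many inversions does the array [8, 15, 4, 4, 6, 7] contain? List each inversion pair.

Finding inversions in [8, 15, 4, 4, 6, 7]:

(0, 2): arr[0]=8 > arr[2]=4
(0, 3): arr[0]=8 > arr[3]=4
(0, 4): arr[0]=8 > arr[4]=6
(0, 5): arr[0]=8 > arr[5]=7
(1, 2): arr[1]=15 > arr[2]=4
(1, 3): arr[1]=15 > arr[3]=4
(1, 4): arr[1]=15 > arr[4]=6
(1, 5): arr[1]=15 > arr[5]=7

Total inversions: 8

The array has 8 inversion(s): (0,2), (0,3), (0,4), (0,5), (1,2), (1,3), (1,4), (1,5). Each pair (i,j) satisfies i < j and arr[i] > arr[j].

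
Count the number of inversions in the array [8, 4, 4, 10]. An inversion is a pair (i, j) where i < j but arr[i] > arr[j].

Finding inversions in [8, 4, 4, 10]:

(0, 1): arr[0]=8 > arr[1]=4
(0, 2): arr[0]=8 > arr[2]=4

Total inversions: 2

The array has 2 inversion(s): (0,1), (0,2). Each pair (i,j) satisfies i < j and arr[i] > arr[j].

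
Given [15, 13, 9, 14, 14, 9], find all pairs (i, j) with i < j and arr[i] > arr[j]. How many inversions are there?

Finding inversions in [15, 13, 9, 14, 14, 9]:

(0, 1): arr[0]=15 > arr[1]=13
(0, 2): arr[0]=15 > arr[2]=9
(0, 3): arr[0]=15 > arr[3]=14
(0, 4): arr[0]=15 > arr[4]=14
(0, 5): arr[0]=15 > arr[5]=9
(1, 2): arr[1]=13 > arr[2]=9
(1, 5): arr[1]=13 > arr[5]=9
(3, 5): arr[3]=14 > arr[5]=9
(4, 5): arr[4]=14 > arr[5]=9

Total inversions: 9

The array has 9 inversion(s): (0,1), (0,2), (0,3), (0,4), (0,5), (1,2), (1,5), (3,5), (4,5). Each pair (i,j) satisfies i < j and arr[i] > arr[j].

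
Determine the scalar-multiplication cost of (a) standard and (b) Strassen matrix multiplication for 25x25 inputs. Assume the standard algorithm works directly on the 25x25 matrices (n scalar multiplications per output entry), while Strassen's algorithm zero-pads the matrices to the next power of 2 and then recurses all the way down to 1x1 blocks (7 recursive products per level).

Matrix multiplication for 25x25 matrices:

Strassen's algorithm requires power-of-2 dimensions. Pad 25x25 to 32x32 (next power of 2).

Standard algorithm: 25^3 = 15625 multiplications
Strassen's algorithm: 7^(log2(32)) = 7^5 = 16807 multiplications
Difference: 15625 - 16807 = -1182 (Strassen uses MORE here due to padding overhead — for small or just-over-power-of-2 n, padding can outweigh the per-level savings)

Standard: 15625 multiplications (25^3). Strassen: 16807 multiplications (7^5, after padding to 32x32). Strassen reduces 8 recursive multiplications to 7 at each level.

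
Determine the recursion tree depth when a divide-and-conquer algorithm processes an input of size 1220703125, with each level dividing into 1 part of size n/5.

For divide and conquer with division factor 5:

Problem sizes at each level:
Level 0: 1220703125
Level 1: 244140625
Level 2: 48828125
Level 3: 9765625
Level 4: 1953125
Level 5: 390625
Level 6: 78125
Level 7: 15625
Level 8: 3125
Level 9: 625
Level 10: 125
Level 11: 25
Level 12: 5
Level 13: 1

The root is level 0 and the size-1 base case is level 13 (the tree spans levels 0 through 13, i.e. 14 levels counting the root), so the depth is the number of divisions: log_5(1220703125) = 13

The recursion tree depth is log_5(1220703125) = 13. At each level, the problem size is divided by 5, so it takes 13 divisions to reduce to a base case of size 1. The algorithm makes 1 recursive call at each level.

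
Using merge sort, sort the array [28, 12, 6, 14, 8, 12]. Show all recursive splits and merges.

Merge sort trace:

Split: [28, 12, 6, 14, 8, 12] -> [28, 12, 6] and [14, 8, 12]
  Split: [28, 12, 6] -> [28] and [12, 6]
    Split: [12, 6] -> [12] and [6]
    Merge: [12] + [6] -> [6, 12]
  Merge: [28] + [6, 12] -> [6, 12, 28]
  Split: [14, 8, 12] -> [14] and [8, 12]
    Split: [8, 12] -> [8] and [12]
    Merge: [8] + [12] -> [8, 12]
  Merge: [14] + [8, 12] -> [8, 12, 14]
Merge: [6, 12, 28] + [8, 12, 14] -> [6, 8, 12, 12, 14, 28]

Final sorted array: [6, 8, 12, 12, 14, 28]

The merge sort proceeds by recursively splitting the array and merging sorted halves.
After all merges, the sorted array is [6, 8, 12, 12, 14, 28].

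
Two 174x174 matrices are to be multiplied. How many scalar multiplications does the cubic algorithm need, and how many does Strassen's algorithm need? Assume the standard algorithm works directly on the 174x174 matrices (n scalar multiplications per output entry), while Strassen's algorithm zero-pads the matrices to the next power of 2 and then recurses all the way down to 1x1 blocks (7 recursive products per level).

Matrix multiplication for 174x174 matrices:

Strassen's algorithm requires power-of-2 dimensions. Pad 174x174 to 256x256 (next power of 2).

Standard algorithm: 174^3 = 5268024 multiplications
Strassen's algorithm: 7^(log2(256)) = 7^8 = 5764801 multiplications
Difference: 5268024 - 5764801 = -496777 (Strassen uses MORE here due to padding overhead — for small or just-over-power-of-2 n, padding can outweigh the per-level savings)

Standard: 5268024 multiplications (174^3). Strassen: 5764801 multiplications (7^8, after padding to 256x256). Strassen reduces 8 recursive multiplications to 7 at each level.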